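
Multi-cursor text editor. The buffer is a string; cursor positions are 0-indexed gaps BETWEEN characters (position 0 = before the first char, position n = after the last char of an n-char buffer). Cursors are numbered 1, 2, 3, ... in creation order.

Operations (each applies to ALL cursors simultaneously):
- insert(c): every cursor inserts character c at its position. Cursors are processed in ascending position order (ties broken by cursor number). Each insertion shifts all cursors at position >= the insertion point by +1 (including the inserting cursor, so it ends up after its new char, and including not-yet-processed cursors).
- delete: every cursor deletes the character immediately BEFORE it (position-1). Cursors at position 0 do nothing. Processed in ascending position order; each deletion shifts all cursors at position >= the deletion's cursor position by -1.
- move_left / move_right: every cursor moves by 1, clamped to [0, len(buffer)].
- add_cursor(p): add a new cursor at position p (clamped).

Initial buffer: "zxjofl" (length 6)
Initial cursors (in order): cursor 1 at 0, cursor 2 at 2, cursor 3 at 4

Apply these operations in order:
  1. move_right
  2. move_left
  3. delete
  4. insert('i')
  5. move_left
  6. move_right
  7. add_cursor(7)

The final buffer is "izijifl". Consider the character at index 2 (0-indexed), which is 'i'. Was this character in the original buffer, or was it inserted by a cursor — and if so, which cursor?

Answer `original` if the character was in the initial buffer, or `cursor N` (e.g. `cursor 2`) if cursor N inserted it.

Answer: cursor 2

Derivation:
After op 1 (move_right): buffer="zxjofl" (len 6), cursors c1@1 c2@3 c3@5, authorship ......
After op 2 (move_left): buffer="zxjofl" (len 6), cursors c1@0 c2@2 c3@4, authorship ......
After op 3 (delete): buffer="zjfl" (len 4), cursors c1@0 c2@1 c3@2, authorship ....
After op 4 (insert('i')): buffer="izijifl" (len 7), cursors c1@1 c2@3 c3@5, authorship 1.2.3..
After op 5 (move_left): buffer="izijifl" (len 7), cursors c1@0 c2@2 c3@4, authorship 1.2.3..
After op 6 (move_right): buffer="izijifl" (len 7), cursors c1@1 c2@3 c3@5, authorship 1.2.3..
After op 7 (add_cursor(7)): buffer="izijifl" (len 7), cursors c1@1 c2@3 c3@5 c4@7, authorship 1.2.3..
Authorship (.=original, N=cursor N): 1 . 2 . 3 . .
Index 2: author = 2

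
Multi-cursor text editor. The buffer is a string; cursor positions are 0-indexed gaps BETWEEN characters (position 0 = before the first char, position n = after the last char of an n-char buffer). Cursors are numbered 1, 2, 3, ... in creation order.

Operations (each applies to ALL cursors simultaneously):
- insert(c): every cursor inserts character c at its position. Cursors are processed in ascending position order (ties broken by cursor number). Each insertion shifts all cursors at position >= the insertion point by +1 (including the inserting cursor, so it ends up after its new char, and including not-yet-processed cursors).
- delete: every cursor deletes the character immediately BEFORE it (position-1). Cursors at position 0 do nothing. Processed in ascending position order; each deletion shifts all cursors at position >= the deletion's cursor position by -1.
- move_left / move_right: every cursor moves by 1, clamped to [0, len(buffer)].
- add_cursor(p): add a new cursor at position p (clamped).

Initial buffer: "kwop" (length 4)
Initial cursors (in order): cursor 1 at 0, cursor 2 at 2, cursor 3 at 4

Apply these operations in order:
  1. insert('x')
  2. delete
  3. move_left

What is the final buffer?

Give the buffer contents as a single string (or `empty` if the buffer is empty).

Answer: kwop

Derivation:
After op 1 (insert('x')): buffer="xkwxopx" (len 7), cursors c1@1 c2@4 c3@7, authorship 1..2..3
After op 2 (delete): buffer="kwop" (len 4), cursors c1@0 c2@2 c3@4, authorship ....
After op 3 (move_left): buffer="kwop" (len 4), cursors c1@0 c2@1 c3@3, authorship ....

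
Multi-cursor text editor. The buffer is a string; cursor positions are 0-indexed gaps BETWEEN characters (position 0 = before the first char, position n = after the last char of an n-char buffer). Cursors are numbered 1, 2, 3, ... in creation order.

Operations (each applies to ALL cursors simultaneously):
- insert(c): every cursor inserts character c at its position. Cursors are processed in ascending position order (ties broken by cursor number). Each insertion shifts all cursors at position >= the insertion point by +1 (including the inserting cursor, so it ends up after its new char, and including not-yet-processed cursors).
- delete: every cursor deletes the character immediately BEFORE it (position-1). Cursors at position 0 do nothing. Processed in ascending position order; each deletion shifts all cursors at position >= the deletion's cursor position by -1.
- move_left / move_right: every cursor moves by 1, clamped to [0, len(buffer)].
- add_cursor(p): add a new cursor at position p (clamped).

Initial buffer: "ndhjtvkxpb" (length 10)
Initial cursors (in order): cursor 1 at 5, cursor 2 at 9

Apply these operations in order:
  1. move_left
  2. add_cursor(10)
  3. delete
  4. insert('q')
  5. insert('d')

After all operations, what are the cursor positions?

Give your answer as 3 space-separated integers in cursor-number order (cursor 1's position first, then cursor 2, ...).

After op 1 (move_left): buffer="ndhjtvkxpb" (len 10), cursors c1@4 c2@8, authorship ..........
After op 2 (add_cursor(10)): buffer="ndhjtvkxpb" (len 10), cursors c1@4 c2@8 c3@10, authorship ..........
After op 3 (delete): buffer="ndhtvkp" (len 7), cursors c1@3 c2@6 c3@7, authorship .......
After op 4 (insert('q')): buffer="ndhqtvkqpq" (len 10), cursors c1@4 c2@8 c3@10, authorship ...1...2.3
After op 5 (insert('d')): buffer="ndhqdtvkqdpqd" (len 13), cursors c1@5 c2@10 c3@13, authorship ...11...22.33

Answer: 5 10 13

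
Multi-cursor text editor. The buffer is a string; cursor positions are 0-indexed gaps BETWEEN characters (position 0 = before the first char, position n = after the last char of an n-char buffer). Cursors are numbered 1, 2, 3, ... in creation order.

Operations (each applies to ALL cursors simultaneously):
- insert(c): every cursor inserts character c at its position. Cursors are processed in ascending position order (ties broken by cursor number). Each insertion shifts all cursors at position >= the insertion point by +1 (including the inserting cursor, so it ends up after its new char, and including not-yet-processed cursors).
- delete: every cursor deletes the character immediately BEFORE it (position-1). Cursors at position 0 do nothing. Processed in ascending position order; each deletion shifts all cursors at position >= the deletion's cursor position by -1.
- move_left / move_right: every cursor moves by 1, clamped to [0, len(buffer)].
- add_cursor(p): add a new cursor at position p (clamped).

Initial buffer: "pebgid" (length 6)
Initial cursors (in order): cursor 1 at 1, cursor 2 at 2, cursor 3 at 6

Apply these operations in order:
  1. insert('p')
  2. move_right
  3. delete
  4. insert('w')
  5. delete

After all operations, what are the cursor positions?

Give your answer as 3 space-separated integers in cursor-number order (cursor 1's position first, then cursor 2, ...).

After op 1 (insert('p')): buffer="ppepbgidp" (len 9), cursors c1@2 c2@4 c3@9, authorship .1.2....3
After op 2 (move_right): buffer="ppepbgidp" (len 9), cursors c1@3 c2@5 c3@9, authorship .1.2....3
After op 3 (delete): buffer="pppgid" (len 6), cursors c1@2 c2@3 c3@6, authorship .12...
After op 4 (insert('w')): buffer="ppwpwgidw" (len 9), cursors c1@3 c2@5 c3@9, authorship .1122...3
After op 5 (delete): buffer="pppgid" (len 6), cursors c1@2 c2@3 c3@6, authorship .12...

Answer: 2 3 6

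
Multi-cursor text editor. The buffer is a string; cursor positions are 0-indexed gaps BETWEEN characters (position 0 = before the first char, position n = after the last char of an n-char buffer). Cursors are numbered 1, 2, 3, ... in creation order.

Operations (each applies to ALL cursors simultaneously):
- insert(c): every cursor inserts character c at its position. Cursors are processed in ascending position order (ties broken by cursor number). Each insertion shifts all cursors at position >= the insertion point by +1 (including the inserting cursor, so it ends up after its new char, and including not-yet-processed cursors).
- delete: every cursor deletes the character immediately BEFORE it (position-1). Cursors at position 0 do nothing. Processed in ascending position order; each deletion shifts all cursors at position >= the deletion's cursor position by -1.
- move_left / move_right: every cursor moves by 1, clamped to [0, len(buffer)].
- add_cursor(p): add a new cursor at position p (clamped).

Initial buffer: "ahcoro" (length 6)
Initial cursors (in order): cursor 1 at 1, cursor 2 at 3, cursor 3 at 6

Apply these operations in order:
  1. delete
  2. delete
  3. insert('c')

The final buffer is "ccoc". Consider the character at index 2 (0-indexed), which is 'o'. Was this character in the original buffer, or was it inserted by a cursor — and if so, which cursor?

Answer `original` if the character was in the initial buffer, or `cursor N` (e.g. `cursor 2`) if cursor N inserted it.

Answer: original

Derivation:
After op 1 (delete): buffer="hor" (len 3), cursors c1@0 c2@1 c3@3, authorship ...
After op 2 (delete): buffer="o" (len 1), cursors c1@0 c2@0 c3@1, authorship .
After op 3 (insert('c')): buffer="ccoc" (len 4), cursors c1@2 c2@2 c3@4, authorship 12.3
Authorship (.=original, N=cursor N): 1 2 . 3
Index 2: author = original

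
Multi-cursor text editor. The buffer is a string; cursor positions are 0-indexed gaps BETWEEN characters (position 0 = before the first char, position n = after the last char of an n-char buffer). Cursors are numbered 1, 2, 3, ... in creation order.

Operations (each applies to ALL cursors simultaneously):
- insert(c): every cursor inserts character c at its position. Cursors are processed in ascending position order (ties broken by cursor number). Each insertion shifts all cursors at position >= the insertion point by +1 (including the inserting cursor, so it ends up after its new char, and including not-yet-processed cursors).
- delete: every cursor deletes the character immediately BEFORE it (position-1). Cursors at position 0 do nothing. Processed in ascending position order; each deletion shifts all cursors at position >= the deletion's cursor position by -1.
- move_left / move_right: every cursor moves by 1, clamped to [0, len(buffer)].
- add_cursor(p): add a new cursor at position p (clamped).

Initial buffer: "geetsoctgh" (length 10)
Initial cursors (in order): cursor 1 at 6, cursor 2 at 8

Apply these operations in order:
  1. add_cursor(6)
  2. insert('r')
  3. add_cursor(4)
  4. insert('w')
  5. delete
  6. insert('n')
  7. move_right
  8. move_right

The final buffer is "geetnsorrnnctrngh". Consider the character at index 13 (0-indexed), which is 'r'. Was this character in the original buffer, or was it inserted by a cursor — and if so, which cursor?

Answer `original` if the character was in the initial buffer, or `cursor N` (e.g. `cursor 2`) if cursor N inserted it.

After op 1 (add_cursor(6)): buffer="geetsoctgh" (len 10), cursors c1@6 c3@6 c2@8, authorship ..........
After op 2 (insert('r')): buffer="geetsorrctrgh" (len 13), cursors c1@8 c3@8 c2@11, authorship ......13..2..
After op 3 (add_cursor(4)): buffer="geetsorrctrgh" (len 13), cursors c4@4 c1@8 c3@8 c2@11, authorship ......13..2..
After op 4 (insert('w')): buffer="geetwsorrwwctrwgh" (len 17), cursors c4@5 c1@11 c3@11 c2@15, authorship ....4..1313..22..
After op 5 (delete): buffer="geetsorrctrgh" (len 13), cursors c4@4 c1@8 c3@8 c2@11, authorship ......13..2..
After op 6 (insert('n')): buffer="geetnsorrnnctrngh" (len 17), cursors c4@5 c1@11 c3@11 c2@15, authorship ....4..1313..22..
After op 7 (move_right): buffer="geetnsorrnnctrngh" (len 17), cursors c4@6 c1@12 c3@12 c2@16, authorship ....4..1313..22..
After op 8 (move_right): buffer="geetnsorrnnctrngh" (len 17), cursors c4@7 c1@13 c3@13 c2@17, authorship ....4..1313..22..
Authorship (.=original, N=cursor N): . . . . 4 . . 1 3 1 3 . . 2 2 . .
Index 13: author = 2

Answer: cursor 2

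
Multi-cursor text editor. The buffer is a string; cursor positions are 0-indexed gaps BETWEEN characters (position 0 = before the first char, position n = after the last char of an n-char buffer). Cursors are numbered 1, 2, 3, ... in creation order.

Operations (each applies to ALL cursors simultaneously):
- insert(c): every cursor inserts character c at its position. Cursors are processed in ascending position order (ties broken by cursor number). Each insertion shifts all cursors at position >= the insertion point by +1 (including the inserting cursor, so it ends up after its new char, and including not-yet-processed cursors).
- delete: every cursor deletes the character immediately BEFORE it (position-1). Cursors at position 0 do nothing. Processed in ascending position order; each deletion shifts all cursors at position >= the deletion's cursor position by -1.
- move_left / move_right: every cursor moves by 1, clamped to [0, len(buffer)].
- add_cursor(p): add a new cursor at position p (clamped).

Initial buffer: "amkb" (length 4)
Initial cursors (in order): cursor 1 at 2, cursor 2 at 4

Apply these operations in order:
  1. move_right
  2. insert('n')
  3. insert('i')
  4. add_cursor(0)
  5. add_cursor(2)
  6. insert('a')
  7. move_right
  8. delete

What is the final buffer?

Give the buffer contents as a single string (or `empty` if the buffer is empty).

Answer: amaniani

Derivation:
After op 1 (move_right): buffer="amkb" (len 4), cursors c1@3 c2@4, authorship ....
After op 2 (insert('n')): buffer="amknbn" (len 6), cursors c1@4 c2@6, authorship ...1.2
After op 3 (insert('i')): buffer="amknibni" (len 8), cursors c1@5 c2@8, authorship ...11.22
After op 4 (add_cursor(0)): buffer="amknibni" (len 8), cursors c3@0 c1@5 c2@8, authorship ...11.22
After op 5 (add_cursor(2)): buffer="amknibni" (len 8), cursors c3@0 c4@2 c1@5 c2@8, authorship ...11.22
After op 6 (insert('a')): buffer="aamakniabnia" (len 12), cursors c3@1 c4@4 c1@8 c2@12, authorship 3..4.111.222
After op 7 (move_right): buffer="aamakniabnia" (len 12), cursors c3@2 c4@5 c1@9 c2@12, authorship 3..4.111.222
After op 8 (delete): buffer="amaniani" (len 8), cursors c3@1 c4@3 c1@6 c2@8, authorship 3.411122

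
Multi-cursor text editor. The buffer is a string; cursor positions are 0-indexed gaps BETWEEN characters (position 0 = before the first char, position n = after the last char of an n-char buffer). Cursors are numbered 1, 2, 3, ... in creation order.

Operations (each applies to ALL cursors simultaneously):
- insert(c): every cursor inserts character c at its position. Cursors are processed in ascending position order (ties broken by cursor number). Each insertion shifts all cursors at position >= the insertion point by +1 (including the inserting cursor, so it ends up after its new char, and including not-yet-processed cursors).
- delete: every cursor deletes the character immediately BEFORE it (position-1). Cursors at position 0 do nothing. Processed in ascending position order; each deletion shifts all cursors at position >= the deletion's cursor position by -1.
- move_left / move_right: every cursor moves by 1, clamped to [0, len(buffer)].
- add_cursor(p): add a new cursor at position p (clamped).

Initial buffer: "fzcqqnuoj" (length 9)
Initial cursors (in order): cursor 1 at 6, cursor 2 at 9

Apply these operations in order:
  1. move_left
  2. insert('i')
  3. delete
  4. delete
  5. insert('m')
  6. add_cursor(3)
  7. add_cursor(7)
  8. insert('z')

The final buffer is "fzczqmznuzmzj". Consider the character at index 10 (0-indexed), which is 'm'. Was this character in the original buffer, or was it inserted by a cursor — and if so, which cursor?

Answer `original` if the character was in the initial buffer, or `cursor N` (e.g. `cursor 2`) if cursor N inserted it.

After op 1 (move_left): buffer="fzcqqnuoj" (len 9), cursors c1@5 c2@8, authorship .........
After op 2 (insert('i')): buffer="fzcqqinuoij" (len 11), cursors c1@6 c2@10, authorship .....1...2.
After op 3 (delete): buffer="fzcqqnuoj" (len 9), cursors c1@5 c2@8, authorship .........
After op 4 (delete): buffer="fzcqnuj" (len 7), cursors c1@4 c2@6, authorship .......
After op 5 (insert('m')): buffer="fzcqmnumj" (len 9), cursors c1@5 c2@8, authorship ....1..2.
After op 6 (add_cursor(3)): buffer="fzcqmnumj" (len 9), cursors c3@3 c1@5 c2@8, authorship ....1..2.
After op 7 (add_cursor(7)): buffer="fzcqmnumj" (len 9), cursors c3@3 c1@5 c4@7 c2@8, authorship ....1..2.
After op 8 (insert('z')): buffer="fzczqmznuzmzj" (len 13), cursors c3@4 c1@7 c4@10 c2@12, authorship ...3.11..422.
Authorship (.=original, N=cursor N): . . . 3 . 1 1 . . 4 2 2 .
Index 10: author = 2

Answer: cursor 2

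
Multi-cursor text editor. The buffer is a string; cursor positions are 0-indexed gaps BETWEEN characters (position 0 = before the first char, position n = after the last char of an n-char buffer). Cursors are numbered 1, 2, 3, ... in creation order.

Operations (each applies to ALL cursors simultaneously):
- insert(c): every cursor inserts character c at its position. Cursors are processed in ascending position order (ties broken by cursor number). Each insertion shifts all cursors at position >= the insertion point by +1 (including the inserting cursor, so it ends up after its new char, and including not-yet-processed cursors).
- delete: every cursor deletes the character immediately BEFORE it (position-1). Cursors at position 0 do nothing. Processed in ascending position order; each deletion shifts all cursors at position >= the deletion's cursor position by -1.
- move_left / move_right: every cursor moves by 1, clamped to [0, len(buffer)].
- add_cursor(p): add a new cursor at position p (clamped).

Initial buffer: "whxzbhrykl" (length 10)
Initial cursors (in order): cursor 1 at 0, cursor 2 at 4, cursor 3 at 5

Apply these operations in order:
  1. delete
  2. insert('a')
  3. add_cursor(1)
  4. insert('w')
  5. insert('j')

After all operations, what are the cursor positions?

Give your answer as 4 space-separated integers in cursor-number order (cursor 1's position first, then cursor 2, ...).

After op 1 (delete): buffer="whxhrykl" (len 8), cursors c1@0 c2@3 c3@3, authorship ........
After op 2 (insert('a')): buffer="awhxaahrykl" (len 11), cursors c1@1 c2@6 c3@6, authorship 1...23.....
After op 3 (add_cursor(1)): buffer="awhxaahrykl" (len 11), cursors c1@1 c4@1 c2@6 c3@6, authorship 1...23.....
After op 4 (insert('w')): buffer="awwwhxaawwhrykl" (len 15), cursors c1@3 c4@3 c2@10 c3@10, authorship 114...2323.....
After op 5 (insert('j')): buffer="awwjjwhxaawwjjhrykl" (len 19), cursors c1@5 c4@5 c2@14 c3@14, authorship 11414...232323.....

Answer: 5 14 14 5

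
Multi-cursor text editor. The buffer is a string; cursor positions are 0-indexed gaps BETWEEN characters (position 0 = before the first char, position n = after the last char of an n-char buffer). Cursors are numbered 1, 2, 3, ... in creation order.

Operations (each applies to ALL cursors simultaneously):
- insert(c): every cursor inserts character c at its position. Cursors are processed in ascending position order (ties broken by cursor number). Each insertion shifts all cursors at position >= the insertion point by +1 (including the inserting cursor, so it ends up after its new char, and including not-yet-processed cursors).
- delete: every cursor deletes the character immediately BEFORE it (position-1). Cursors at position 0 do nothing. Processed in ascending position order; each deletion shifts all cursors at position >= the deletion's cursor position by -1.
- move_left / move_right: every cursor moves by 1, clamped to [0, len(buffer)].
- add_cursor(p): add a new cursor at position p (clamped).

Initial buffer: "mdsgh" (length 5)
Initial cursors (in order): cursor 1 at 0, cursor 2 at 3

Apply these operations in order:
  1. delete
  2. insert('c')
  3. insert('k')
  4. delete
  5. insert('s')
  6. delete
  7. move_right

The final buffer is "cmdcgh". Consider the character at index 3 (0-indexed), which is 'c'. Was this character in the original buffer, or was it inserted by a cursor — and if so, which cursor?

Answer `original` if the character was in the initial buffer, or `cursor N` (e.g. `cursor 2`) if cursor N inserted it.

After op 1 (delete): buffer="mdgh" (len 4), cursors c1@0 c2@2, authorship ....
After op 2 (insert('c')): buffer="cmdcgh" (len 6), cursors c1@1 c2@4, authorship 1..2..
After op 3 (insert('k')): buffer="ckmdckgh" (len 8), cursors c1@2 c2@6, authorship 11..22..
After op 4 (delete): buffer="cmdcgh" (len 6), cursors c1@1 c2@4, authorship 1..2..
After op 5 (insert('s')): buffer="csmdcsgh" (len 8), cursors c1@2 c2@6, authorship 11..22..
After op 6 (delete): buffer="cmdcgh" (len 6), cursors c1@1 c2@4, authorship 1..2..
After op 7 (move_right): buffer="cmdcgh" (len 6), cursors c1@2 c2@5, authorship 1..2..
Authorship (.=original, N=cursor N): 1 . . 2 . .
Index 3: author = 2

Answer: cursor 2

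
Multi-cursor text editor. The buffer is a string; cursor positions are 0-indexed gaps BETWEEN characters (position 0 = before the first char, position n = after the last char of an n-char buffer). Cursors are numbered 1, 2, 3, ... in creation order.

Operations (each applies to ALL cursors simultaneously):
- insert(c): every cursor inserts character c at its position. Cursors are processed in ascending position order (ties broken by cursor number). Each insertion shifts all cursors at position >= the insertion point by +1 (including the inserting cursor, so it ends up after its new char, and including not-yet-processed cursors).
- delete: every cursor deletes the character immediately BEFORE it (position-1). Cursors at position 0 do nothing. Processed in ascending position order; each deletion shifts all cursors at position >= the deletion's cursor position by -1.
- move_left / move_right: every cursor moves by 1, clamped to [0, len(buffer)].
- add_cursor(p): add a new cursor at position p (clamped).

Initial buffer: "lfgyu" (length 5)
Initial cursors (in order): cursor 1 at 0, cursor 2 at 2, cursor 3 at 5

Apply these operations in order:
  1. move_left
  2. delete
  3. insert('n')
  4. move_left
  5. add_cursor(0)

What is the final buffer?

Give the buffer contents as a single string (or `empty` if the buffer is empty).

Answer: nnfgnu

Derivation:
After op 1 (move_left): buffer="lfgyu" (len 5), cursors c1@0 c2@1 c3@4, authorship .....
After op 2 (delete): buffer="fgu" (len 3), cursors c1@0 c2@0 c3@2, authorship ...
After op 3 (insert('n')): buffer="nnfgnu" (len 6), cursors c1@2 c2@2 c3@5, authorship 12..3.
After op 4 (move_left): buffer="nnfgnu" (len 6), cursors c1@1 c2@1 c3@4, authorship 12..3.
After op 5 (add_cursor(0)): buffer="nnfgnu" (len 6), cursors c4@0 c1@1 c2@1 c3@4, authorship 12..3.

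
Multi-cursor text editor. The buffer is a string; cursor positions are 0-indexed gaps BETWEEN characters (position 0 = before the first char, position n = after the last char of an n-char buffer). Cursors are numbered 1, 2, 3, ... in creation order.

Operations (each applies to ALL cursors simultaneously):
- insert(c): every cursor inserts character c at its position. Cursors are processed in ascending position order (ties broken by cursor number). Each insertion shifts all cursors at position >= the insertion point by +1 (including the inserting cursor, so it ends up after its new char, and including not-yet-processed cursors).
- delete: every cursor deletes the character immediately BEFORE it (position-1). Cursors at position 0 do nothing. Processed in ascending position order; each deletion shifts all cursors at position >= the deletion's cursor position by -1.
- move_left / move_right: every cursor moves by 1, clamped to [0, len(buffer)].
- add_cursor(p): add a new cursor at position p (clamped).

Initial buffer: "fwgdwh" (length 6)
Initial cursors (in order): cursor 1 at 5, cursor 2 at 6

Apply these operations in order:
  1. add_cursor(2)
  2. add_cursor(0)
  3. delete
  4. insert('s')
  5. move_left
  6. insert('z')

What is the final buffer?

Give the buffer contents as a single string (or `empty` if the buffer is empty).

After op 1 (add_cursor(2)): buffer="fwgdwh" (len 6), cursors c3@2 c1@5 c2@6, authorship ......
After op 2 (add_cursor(0)): buffer="fwgdwh" (len 6), cursors c4@0 c3@2 c1@5 c2@6, authorship ......
After op 3 (delete): buffer="fgd" (len 3), cursors c4@0 c3@1 c1@3 c2@3, authorship ...
After op 4 (insert('s')): buffer="sfsgdss" (len 7), cursors c4@1 c3@3 c1@7 c2@7, authorship 4.3..12
After op 5 (move_left): buffer="sfsgdss" (len 7), cursors c4@0 c3@2 c1@6 c2@6, authorship 4.3..12
After op 6 (insert('z')): buffer="zsfzsgdszzs" (len 11), cursors c4@1 c3@4 c1@10 c2@10, authorship 44.33..1122

Answer: zsfzsgdszzs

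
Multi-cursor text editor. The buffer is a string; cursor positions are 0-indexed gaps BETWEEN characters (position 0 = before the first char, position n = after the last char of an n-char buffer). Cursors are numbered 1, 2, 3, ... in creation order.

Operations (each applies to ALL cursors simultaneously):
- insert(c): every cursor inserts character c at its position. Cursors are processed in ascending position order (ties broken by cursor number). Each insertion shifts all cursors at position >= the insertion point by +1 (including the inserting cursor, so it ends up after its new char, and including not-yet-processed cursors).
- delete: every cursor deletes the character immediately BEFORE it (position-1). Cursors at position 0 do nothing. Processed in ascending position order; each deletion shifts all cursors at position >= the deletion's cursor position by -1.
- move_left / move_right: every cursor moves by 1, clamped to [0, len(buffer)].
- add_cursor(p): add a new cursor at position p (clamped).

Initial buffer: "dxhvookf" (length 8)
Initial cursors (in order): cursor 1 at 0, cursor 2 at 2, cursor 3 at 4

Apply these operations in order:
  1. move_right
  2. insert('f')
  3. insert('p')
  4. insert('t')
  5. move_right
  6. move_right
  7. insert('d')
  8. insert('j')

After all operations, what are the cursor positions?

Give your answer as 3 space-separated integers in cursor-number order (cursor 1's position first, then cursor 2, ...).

After op 1 (move_right): buffer="dxhvookf" (len 8), cursors c1@1 c2@3 c3@5, authorship ........
After op 2 (insert('f')): buffer="dfxhfvofokf" (len 11), cursors c1@2 c2@5 c3@8, authorship .1..2..3...
After op 3 (insert('p')): buffer="dfpxhfpvofpokf" (len 14), cursors c1@3 c2@7 c3@11, authorship .11..22..33...
After op 4 (insert('t')): buffer="dfptxhfptvofptokf" (len 17), cursors c1@4 c2@9 c3@14, authorship .111..222..333...
After op 5 (move_right): buffer="dfptxhfptvofptokf" (len 17), cursors c1@5 c2@10 c3@15, authorship .111..222..333...
After op 6 (move_right): buffer="dfptxhfptvofptokf" (len 17), cursors c1@6 c2@11 c3@16, authorship .111..222..333...
After op 7 (insert('d')): buffer="dfptxhdfptvodfptokdf" (len 20), cursors c1@7 c2@13 c3@19, authorship .111..1222..2333..3.
After op 8 (insert('j')): buffer="dfptxhdjfptvodjfptokdjf" (len 23), cursors c1@8 c2@15 c3@22, authorship .111..11222..22333..33.

Answer: 8 15 22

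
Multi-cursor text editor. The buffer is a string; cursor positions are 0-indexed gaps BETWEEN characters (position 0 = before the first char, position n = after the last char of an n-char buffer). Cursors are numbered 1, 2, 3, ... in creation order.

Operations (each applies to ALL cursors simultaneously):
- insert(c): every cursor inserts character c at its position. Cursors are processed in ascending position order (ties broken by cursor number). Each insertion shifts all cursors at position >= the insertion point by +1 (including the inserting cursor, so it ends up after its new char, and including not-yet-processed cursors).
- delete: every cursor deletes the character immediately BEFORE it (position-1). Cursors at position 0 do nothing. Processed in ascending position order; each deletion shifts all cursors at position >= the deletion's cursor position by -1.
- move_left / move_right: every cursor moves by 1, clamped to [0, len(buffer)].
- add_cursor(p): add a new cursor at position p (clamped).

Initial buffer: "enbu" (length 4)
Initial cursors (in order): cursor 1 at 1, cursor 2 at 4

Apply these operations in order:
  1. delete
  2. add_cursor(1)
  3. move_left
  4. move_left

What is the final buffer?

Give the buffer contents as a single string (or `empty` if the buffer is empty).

Answer: nb

Derivation:
After op 1 (delete): buffer="nb" (len 2), cursors c1@0 c2@2, authorship ..
After op 2 (add_cursor(1)): buffer="nb" (len 2), cursors c1@0 c3@1 c2@2, authorship ..
After op 3 (move_left): buffer="nb" (len 2), cursors c1@0 c3@0 c2@1, authorship ..
After op 4 (move_left): buffer="nb" (len 2), cursors c1@0 c2@0 c3@0, authorship ..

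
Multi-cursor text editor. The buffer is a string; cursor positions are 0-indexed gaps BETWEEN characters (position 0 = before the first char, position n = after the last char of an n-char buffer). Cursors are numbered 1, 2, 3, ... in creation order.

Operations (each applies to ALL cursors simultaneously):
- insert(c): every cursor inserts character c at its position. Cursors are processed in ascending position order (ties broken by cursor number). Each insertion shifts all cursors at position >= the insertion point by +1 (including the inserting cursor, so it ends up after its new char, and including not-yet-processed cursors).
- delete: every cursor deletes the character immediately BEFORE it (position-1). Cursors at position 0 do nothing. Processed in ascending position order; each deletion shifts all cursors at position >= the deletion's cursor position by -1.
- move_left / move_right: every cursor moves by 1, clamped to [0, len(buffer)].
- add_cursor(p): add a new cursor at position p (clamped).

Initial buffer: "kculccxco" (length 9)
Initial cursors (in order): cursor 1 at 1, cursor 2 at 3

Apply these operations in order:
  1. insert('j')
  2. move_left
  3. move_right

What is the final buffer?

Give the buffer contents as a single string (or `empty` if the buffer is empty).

After op 1 (insert('j')): buffer="kjcujlccxco" (len 11), cursors c1@2 c2@5, authorship .1..2......
After op 2 (move_left): buffer="kjcujlccxco" (len 11), cursors c1@1 c2@4, authorship .1..2......
After op 3 (move_right): buffer="kjcujlccxco" (len 11), cursors c1@2 c2@5, authorship .1..2......

Answer: kjcujlccxco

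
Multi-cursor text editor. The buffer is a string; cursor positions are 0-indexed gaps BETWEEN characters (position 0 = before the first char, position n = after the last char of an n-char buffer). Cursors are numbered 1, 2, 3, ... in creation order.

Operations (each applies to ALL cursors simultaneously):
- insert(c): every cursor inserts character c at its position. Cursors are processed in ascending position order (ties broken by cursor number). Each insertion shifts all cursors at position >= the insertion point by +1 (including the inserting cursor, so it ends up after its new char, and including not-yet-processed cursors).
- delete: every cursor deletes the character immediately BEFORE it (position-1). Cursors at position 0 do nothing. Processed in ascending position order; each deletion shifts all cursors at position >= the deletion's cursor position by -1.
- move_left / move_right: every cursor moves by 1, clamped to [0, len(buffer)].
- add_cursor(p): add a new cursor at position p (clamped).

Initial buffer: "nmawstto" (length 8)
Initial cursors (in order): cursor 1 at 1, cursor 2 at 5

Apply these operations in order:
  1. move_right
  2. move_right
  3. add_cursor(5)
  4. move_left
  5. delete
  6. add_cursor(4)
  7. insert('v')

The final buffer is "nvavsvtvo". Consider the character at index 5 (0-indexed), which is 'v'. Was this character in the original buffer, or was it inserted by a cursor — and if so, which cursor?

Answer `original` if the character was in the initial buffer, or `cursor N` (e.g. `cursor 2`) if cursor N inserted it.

After op 1 (move_right): buffer="nmawstto" (len 8), cursors c1@2 c2@6, authorship ........
After op 2 (move_right): buffer="nmawstto" (len 8), cursors c1@3 c2@7, authorship ........
After op 3 (add_cursor(5)): buffer="nmawstto" (len 8), cursors c1@3 c3@5 c2@7, authorship ........
After op 4 (move_left): buffer="nmawstto" (len 8), cursors c1@2 c3@4 c2@6, authorship ........
After op 5 (delete): buffer="nasto" (len 5), cursors c1@1 c3@2 c2@3, authorship .....
After op 6 (add_cursor(4)): buffer="nasto" (len 5), cursors c1@1 c3@2 c2@3 c4@4, authorship .....
After op 7 (insert('v')): buffer="nvavsvtvo" (len 9), cursors c1@2 c3@4 c2@6 c4@8, authorship .1.3.2.4.
Authorship (.=original, N=cursor N): . 1 . 3 . 2 . 4 .
Index 5: author = 2

Answer: cursor 2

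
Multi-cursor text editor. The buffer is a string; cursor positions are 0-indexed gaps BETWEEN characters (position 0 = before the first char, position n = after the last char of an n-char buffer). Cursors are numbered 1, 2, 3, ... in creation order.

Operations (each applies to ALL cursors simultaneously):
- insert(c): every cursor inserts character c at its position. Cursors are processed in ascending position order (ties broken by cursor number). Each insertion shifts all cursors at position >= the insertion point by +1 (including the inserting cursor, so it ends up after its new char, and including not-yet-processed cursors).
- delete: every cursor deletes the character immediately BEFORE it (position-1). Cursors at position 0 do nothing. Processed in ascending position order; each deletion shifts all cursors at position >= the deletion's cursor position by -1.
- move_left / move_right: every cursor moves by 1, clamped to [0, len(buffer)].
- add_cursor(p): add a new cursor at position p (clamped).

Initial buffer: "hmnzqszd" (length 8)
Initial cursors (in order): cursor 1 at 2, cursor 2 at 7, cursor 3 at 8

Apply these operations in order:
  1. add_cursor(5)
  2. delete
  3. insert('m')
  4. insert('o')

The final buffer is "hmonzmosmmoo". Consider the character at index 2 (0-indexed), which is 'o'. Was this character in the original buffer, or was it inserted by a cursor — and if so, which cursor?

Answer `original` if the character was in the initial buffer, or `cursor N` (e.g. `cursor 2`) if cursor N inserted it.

Answer: cursor 1

Derivation:
After op 1 (add_cursor(5)): buffer="hmnzqszd" (len 8), cursors c1@2 c4@5 c2@7 c3@8, authorship ........
After op 2 (delete): buffer="hnzs" (len 4), cursors c1@1 c4@3 c2@4 c3@4, authorship ....
After op 3 (insert('m')): buffer="hmnzmsmm" (len 8), cursors c1@2 c4@5 c2@8 c3@8, authorship .1..4.23
After op 4 (insert('o')): buffer="hmonzmosmmoo" (len 12), cursors c1@3 c4@7 c2@12 c3@12, authorship .11..44.2323
Authorship (.=original, N=cursor N): . 1 1 . . 4 4 . 2 3 2 3
Index 2: author = 1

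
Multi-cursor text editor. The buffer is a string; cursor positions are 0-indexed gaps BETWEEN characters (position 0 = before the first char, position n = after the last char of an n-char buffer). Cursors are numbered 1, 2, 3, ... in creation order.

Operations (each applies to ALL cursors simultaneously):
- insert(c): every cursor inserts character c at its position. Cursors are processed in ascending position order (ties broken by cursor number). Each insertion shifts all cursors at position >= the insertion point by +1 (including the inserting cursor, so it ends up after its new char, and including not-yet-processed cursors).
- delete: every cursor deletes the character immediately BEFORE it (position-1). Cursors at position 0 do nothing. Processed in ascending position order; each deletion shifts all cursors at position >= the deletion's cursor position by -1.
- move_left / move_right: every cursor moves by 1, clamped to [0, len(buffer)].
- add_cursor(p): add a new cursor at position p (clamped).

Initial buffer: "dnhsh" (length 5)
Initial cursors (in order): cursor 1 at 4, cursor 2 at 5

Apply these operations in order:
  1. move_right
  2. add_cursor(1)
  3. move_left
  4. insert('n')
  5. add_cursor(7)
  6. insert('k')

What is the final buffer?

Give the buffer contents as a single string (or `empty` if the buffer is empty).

After op 1 (move_right): buffer="dnhsh" (len 5), cursors c1@5 c2@5, authorship .....
After op 2 (add_cursor(1)): buffer="dnhsh" (len 5), cursors c3@1 c1@5 c2@5, authorship .....
After op 3 (move_left): buffer="dnhsh" (len 5), cursors c3@0 c1@4 c2@4, authorship .....
After op 4 (insert('n')): buffer="ndnhsnnh" (len 8), cursors c3@1 c1@7 c2@7, authorship 3....12.
After op 5 (add_cursor(7)): buffer="ndnhsnnh" (len 8), cursors c3@1 c1@7 c2@7 c4@7, authorship 3....12.
After op 6 (insert('k')): buffer="nkdnhsnnkkkh" (len 12), cursors c3@2 c1@11 c2@11 c4@11, authorship 33....12124.

Answer: nkdnhsnnkkkh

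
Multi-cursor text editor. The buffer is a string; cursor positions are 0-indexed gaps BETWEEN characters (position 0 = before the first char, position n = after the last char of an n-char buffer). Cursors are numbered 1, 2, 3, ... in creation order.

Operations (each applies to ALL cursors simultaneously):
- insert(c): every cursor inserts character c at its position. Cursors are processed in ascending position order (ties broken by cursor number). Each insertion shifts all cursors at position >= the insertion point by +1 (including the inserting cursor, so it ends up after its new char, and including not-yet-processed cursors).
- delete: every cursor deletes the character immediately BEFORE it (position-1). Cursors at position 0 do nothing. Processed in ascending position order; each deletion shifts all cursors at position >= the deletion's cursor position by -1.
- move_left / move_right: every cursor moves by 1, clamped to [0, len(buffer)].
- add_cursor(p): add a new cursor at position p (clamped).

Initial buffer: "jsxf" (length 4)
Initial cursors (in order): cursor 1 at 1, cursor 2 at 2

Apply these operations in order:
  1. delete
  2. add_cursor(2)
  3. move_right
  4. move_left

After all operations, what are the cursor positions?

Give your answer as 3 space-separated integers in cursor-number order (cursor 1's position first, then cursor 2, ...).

After op 1 (delete): buffer="xf" (len 2), cursors c1@0 c2@0, authorship ..
After op 2 (add_cursor(2)): buffer="xf" (len 2), cursors c1@0 c2@0 c3@2, authorship ..
After op 3 (move_right): buffer="xf" (len 2), cursors c1@1 c2@1 c3@2, authorship ..
After op 4 (move_left): buffer="xf" (len 2), cursors c1@0 c2@0 c3@1, authorship ..

Answer: 0 0 1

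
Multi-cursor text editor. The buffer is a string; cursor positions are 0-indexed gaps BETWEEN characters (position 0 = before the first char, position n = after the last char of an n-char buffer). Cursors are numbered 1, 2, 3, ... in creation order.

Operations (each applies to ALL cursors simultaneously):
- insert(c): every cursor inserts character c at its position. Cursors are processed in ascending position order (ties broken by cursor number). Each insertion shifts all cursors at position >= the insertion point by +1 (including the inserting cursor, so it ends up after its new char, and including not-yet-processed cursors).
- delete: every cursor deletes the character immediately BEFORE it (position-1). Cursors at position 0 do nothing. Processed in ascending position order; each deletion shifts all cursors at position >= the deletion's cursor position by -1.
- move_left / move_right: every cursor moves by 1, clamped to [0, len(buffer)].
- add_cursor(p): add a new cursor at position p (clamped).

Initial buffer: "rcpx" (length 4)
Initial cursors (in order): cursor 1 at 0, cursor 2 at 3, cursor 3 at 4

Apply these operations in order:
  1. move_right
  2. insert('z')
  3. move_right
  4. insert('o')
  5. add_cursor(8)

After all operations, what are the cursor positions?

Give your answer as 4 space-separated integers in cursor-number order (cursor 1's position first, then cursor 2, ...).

After op 1 (move_right): buffer="rcpx" (len 4), cursors c1@1 c2@4 c3@4, authorship ....
After op 2 (insert('z')): buffer="rzcpxzz" (len 7), cursors c1@2 c2@7 c3@7, authorship .1...23
After op 3 (move_right): buffer="rzcpxzz" (len 7), cursors c1@3 c2@7 c3@7, authorship .1...23
After op 4 (insert('o')): buffer="rzcopxzzoo" (len 10), cursors c1@4 c2@10 c3@10, authorship .1.1..2323
After op 5 (add_cursor(8)): buffer="rzcopxzzoo" (len 10), cursors c1@4 c4@8 c2@10 c3@10, authorship .1.1..2323

Answer: 4 10 10 8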